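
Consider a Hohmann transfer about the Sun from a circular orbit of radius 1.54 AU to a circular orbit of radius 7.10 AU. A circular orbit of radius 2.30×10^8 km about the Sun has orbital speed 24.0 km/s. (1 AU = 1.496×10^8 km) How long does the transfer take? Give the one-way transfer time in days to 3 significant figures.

t = 1640 days

From the circular-orbit relation v² = μ/r at r = 2.30×10^8 km: μ = v²r = (24.0)² × 2.30×10^8 = 1.32480×10^11 km³/s².
In km: r₁ = 1.54 × 1.496×10^8 = 2.30384×10^8 km; r₂ = 7.10 × 1.496×10^8 = 1.06216×10^9 km.
Transfer-ellipse semi-major axis a_t = (r₁ + r₂)/2 = (2.30384×10^8 + 1.06216×10^9)/2 = 6.46272×10^8 km.
By Kepler's third law the transfer-orbit period is T = 2π√(a_t³/μ), so t = T/2 = 1.418×10^8 s.
Converting: 1.418×10^8 s ÷ 86400 s/day = 1640 days.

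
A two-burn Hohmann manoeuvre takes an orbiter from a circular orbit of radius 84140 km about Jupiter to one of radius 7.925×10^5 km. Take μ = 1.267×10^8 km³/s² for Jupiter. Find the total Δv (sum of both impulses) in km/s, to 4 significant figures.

Semi-major axis of the transfer orbit: a_t = (84140 + 7.925×10^5)/2 = 4.3832×10^5 km.
At r₁ the circular-orbit speed is v₁ = √(μ/r₁) = 38.805 km/s.
On the transfer ellipse at r₁, v² = μ(2/r − 1/a) gives v_p = √[μ(2/r₁ − 1/a_t)] = 52.178 km/s.
First burn Δv₁ = |v_p − v₁| = 13.373 km/s.
Circular speed at r₂: v₂ = √(μ/r₂) = 12.6441 km/s.
Transfer-orbit speed at r₂: v_a = √[μ(2/r₂ − 1/a_t)] = 5.53980 km/s.
Second burn Δv₂ = |v₂ − v_a| = 7.1043 km/s.
Δv = Δv₁ + Δv₂ = 13.373 + 7.1043 = 20.48 km/s.

Δv = 20.48 km/s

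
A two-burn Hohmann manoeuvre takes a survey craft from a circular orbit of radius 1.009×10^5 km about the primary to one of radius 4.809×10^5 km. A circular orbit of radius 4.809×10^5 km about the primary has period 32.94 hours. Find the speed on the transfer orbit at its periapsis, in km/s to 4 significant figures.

From Kepler's third law T² = 4π²r³/μ at r = 4.809×10^5 km, T = 32.94 hours = 32.94 × 3600 s = 1.18584×10^5 s: μ = 4π²r³/T² = 3.12228×10^8 km³/s².
The Hohmann ellipse has a_t = (r₁ + r₂)/2 = 2.909×10^5 km.
The periapsis of the transfer ellipse is at r = 1.009×10^5 km.
From the vis-viva equation, v = √[μ(2/r − 1/a_t)] = 71.52 km/s.

v = 71.52 km/s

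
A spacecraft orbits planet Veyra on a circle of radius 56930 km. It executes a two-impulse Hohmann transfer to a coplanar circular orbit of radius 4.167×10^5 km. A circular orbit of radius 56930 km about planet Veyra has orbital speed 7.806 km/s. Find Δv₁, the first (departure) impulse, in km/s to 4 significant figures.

From the circular-orbit relation v² = μ/r at r = 56930 km: μ = v²r = (7.806)² × 56930 = 3.46895×10^6 km³/s².
Transfer-ellipse semi-major axis a_t = (r₁ + r₂)/2 = (56930 + 4.167×10^5)/2 = 2.36815×10^5 km.
On the circular orbit at r = 56930 km, v_c = √(μ/r) = 7.8060 km/s.
Transfer-orbit speed at the same r (vis-viva, a = a_t): v_t = √[μ(2/r − 1/a_t)] = 10.355 km/s.
Δv₁ = |v_t − v_c| = |10.355 − 7.8060| = 2.549 km/s.

Δv₁ = 2.549 km/s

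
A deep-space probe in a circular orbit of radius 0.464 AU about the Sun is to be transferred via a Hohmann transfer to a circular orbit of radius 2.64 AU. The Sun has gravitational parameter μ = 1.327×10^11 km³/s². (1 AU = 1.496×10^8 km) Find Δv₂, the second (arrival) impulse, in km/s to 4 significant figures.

In km: r₁ = 0.464 × 1.496×10^8 = 6.94144×10^7 km; r₂ = 2.64 × 1.496×10^8 = 3.94944×10^8 km.
Semi-major axis of the transfer orbit: a_t = (6.94144×10^7 + 3.94944×10^8)/2 = 2.321792×10^8 km.
On the circular orbit at r = 3.94944×10^8 km, v_c = √(μ/r) = 18.3302 km/s.
Vis-viva on the transfer ellipse at r = 3.94944×10^8 km gives v_t = √[μ(2/r − 1/a_t)] = 10.0226 km/s.
Δv₂ = |v_t − v_c| = |10.0226 − 18.3302| = 8.308 km/s.

Δv₂ = 8.308 km/s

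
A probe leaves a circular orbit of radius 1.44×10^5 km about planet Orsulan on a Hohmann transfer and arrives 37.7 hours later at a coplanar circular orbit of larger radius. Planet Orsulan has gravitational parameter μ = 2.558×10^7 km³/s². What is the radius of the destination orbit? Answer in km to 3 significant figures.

r₂ = 5.82×10^5 km

Transfer time t = 37.7 hours = 1.3572×10^5 s, and t = π√(a_t³/μ).
So a_t = (μ t²/π²)^(1/3) = (2.558×10^7 × (1.3572×10^5)² / π²)^(1/3) = 3.6277×10^5 km.
Since a_t = (r₁ + r₂)/2, r₂ = 2a_t − r₁ = 2×3.6277×10^5 − 1.440×10^5 = 5.8154×10^5 km.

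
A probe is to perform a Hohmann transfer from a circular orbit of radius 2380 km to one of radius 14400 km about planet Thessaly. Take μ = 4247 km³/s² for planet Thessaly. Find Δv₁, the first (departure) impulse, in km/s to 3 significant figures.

Transfer-ellipse semi-major axis a_t = (r₁ + r₂)/2 = (2380 + 14400)/2 = 8390 km.
Circular speed at r = 2380 km: v_c = √(μ/r) = 1.33583 km/s.
Vis-viva on the transfer ellipse at r = 2380 km gives v_t = √[μ(2/r − 1/a_t)] = 1.75006 km/s.
Δv₁ = |v_t − v_c| = |1.75006 − 1.33583| = 0.4142 km/s.

Δv₁ = 0.414 km/s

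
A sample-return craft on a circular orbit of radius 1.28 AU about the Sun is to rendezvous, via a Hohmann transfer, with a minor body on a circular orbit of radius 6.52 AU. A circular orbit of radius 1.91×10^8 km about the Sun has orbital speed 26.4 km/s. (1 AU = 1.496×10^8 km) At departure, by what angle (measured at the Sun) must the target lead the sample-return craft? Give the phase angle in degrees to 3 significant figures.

φ = 96.7°

From the circular-orbit relation v² = μ/r at r = 1.91×10^8 km: μ = v²r = (26.4)² × 1.91×10^8 = 1.33119×10^11 km³/s².
In km: r₁ = 1.28 × 1.496×10^8 = 1.91488×10^8 km; r₂ = 6.52 × 1.496×10^8 = 9.75392×10^8 km.
Semi-major axis of the transfer orbit: a_t = (1.91488×10^8 + 9.75392×10^8)/2 = 5.8344×10^8 km.
Transfer time t = π√(a_t³/μ) = 1.2135×10^8 s.
Target angular speed ω₂ = √(μ/r₂³) = 1.1977×10^-8 rad/s.
Angle swept by the target during transfer: ω₂·t = 1.4534 rad = 83.27°.
The sample-return craft traverses 180° on the transfer ellipse, so the target must lead by 180° − 83.27° = 96.7°.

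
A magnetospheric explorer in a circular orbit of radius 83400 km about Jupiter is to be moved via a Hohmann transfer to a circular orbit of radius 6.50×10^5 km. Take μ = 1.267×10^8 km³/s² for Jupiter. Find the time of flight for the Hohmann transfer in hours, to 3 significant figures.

The Hohmann ellipse has a_t = (r₁ + r₂)/2 = 3.667×10^5 km.
Half the transfer-orbit period gives t = π√(a_t³/μ) = 61980 s.
Converting: 61980 s ÷ 3600 s/hour = 17.2 hours.

t = 17.2 hours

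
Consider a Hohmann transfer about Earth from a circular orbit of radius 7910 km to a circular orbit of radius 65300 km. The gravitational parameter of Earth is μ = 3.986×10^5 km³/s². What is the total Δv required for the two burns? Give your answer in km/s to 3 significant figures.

Transfer-ellipse semi-major axis a_t = (r₁ + r₂)/2 = (7910 + 65300)/2 = 36605 km.
Circular speed at r₁: v₁ = √(μ/r₁) = √(3.986×10^5/7910) = 7.0987 km/s.
Transfer-orbit speed at r₁ (vis-viva): v_p = √[μ(2/r₁ − 1/a_t)] = 9.4813 km/s.
First burn Δv₁ = |v_p − v₁| = 2.383 km/s.
At r₂, v₂ = √(μ/r₂) = 2.4707 km/s.
Transfer-orbit speed at r₂: v_a = √[μ(2/r₂ − 1/a_t)] = 1.1485 km/s.
Second burn Δv₂ = |v₂ − v_a| = 1.322 km/s.
Total Δv = Δv₁ + Δv₂ = 3.705 km/s.

Δv = 3.70 km/s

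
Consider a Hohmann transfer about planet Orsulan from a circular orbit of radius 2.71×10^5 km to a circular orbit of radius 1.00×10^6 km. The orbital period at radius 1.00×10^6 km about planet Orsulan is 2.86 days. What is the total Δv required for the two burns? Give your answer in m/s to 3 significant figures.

From Kepler's third law T² = 4π²r³/μ at r = 1.00×10^6 km, T = 2.86 days = 2.86 × 86400 s = 2.47104×10^5 s: μ = 4π²r³/T² = 6.46547×10^8 km³/s².
The Hohmann ellipse has a_t = (r₁ + r₂)/2 = 6.355×10^5 km.
At r₁ the circular-orbit speed is v₁ = √(μ/r₁) = 48.84 km/s.
Transfer-orbit speed at r₁ (vis-viva): v_p = √[μ(2/r₁ − 1/a_t)] = 61.27 km/s.
First burn Δv₁ = |v_p − v₁| = 12.43 km/s.
At r₂, v₂ = √(μ/r₂) = 25.4273 km/s.
Transfer-orbit speed at r₂: v_a = √[μ(2/r₂ − 1/a_t)] = 16.6045 km/s.
Second burn Δv₂ = |v₂ − v_a| = 8.823 km/s.
Δv = Δv₁ + Δv₂ = 12.43 + 8.823 = 21.25 km/s.

Δv = 21200 m/s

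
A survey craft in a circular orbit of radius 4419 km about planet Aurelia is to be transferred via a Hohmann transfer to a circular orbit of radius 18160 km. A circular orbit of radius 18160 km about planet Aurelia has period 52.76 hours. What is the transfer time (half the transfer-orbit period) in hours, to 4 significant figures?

From Kepler's third law T² = 4π²r³/μ at r = 18160 km, T = 52.76 hours = 52.76 × 3600 s = 1.89936×10^5 s: μ = 4π²r³/T² = 6553.79 km³/s².
Transfer-ellipse semi-major axis a_t = (r₁ + r₂)/2 = (4419 + 18160)/2 = 11289.5 km.
By Kepler's third law the transfer-orbit period is T = 2π√(a_t³/μ), so t = T/2 = 46550 s.
Converting: 46550 s ÷ 3600 s/hour = 12.93 hours.

t = 12.93 hours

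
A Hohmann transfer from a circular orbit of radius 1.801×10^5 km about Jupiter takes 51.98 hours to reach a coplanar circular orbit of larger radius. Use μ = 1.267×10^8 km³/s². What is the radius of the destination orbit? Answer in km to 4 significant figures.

r₂ = 1.352×10^6 km

Transfer time t = 51.98 hours = 1.87128×10^5 s, and t = π√(a_t³/μ).
So a_t = (μ t²/π²)^(1/3) = (1.267×10^8 × (1.87128×10^5)² / π²)^(1/3) = 7.6604×10^5 km.
Since a_t = (r₁ + r₂)/2, r₂ = 2a_t − r₁ = 2×7.6604×10^5 − 1.801×10^5 = 1.35198×10^6 km.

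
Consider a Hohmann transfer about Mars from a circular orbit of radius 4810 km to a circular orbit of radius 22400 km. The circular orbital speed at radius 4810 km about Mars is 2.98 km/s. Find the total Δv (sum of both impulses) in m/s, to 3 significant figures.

Δv = 1400 m/s

From the circular-orbit relation v² = μ/r at r = 4810 km: μ = v²r = (2.98)² × 4810 = 42714.7 km³/s².
Transfer-ellipse semi-major axis a_t = (r₁ + r₂)/2 = (4810 + 22400)/2 = 13605 km.
Circular speed at r₁: v₁ = √(μ/r₁) = √(42714.7/4810) = 2.9800 km/s.
On the transfer ellipse at r₁, v² = μ(2/r − 1/a) gives v_p = √[μ(2/r₁ − 1/a_t)] = 3.8238 km/s.
First burn Δv₁ = |v_p − v₁| = 0.8438 km/s.
At r₂, v₂ = √(μ/r₂) = 1.3809 km/s.
Transfer-orbit speed at r₂: v_a = √[μ(2/r₂ − 1/a_t)] = 0.82108 km/s.
Second burn Δv₂ = |v₂ − v_a| = 0.5598 km/s.
Total Δv = Δv₁ + Δv₂ = 1.404 km/s.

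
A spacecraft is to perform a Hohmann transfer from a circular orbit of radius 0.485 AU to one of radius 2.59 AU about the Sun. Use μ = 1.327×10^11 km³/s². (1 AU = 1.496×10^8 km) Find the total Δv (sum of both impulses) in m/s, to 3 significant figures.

In km: r₁ = 0.485 × 1.496×10^8 = 7.2556×10^7 km; r₂ = 2.59 × 1.496×10^8 = 3.87464×10^8 km.
The Hohmann ellipse has a_t = (r₁ + r₂)/2 = 2.3001×10^8 km.
At r₁ the circular-orbit speed is v₁ = √(μ/r₁) = 42.77 km/s.
Transfer-orbit speed at r₁ (v² = μ(2/r − 1/a)): v_p = √[μ(2/r₁ − 1/a_t)] = 55.51 km/s.
First burn Δv₁ = |v_p − v₁| = 12.74 km/s.
Circular speed at r₂: v₂ = √(μ/r₂) = 18.506 km/s.
Transfer-orbit speed at r₂: v_a = √[μ(2/r₂ − 1/a_t)] = 10.394 km/s.
Second burn Δv₂ = |v₂ − v_a| = 8.112 km/s.
Total Δv = Δv₁ + Δv₂ = 20.85 km/s.

Δv = 20900 m/s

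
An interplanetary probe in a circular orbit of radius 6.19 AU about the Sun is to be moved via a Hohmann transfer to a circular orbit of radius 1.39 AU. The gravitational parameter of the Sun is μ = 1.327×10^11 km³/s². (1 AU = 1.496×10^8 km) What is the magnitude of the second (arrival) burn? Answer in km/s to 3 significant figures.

In km: r₁ = 6.19 × 1.496×10^8 = 9.26024×10^8 km; r₂ = 1.39 × 1.496×10^8 = 2.07944×10^8 km.
Transfer-ellipse semi-major axis a_t = (r₁ + r₂)/2 = (9.26024×10^8 + 2.07944×10^8)/2 = 5.66984×10^8 km.
Circular speed at r = 2.07944×10^8 km: v_c = √(μ/r) = 25.262 km/s.
Transfer-orbit speed at the same r (vis-viva, a = a_t): v_t = √[μ(2/r − 1/a_t)] = 32.284 km/s.
Δv₂ = |v_t − v_c| = |32.284 − 25.262| = 7.022 km/s.

Δv₂ = 7.02 km/s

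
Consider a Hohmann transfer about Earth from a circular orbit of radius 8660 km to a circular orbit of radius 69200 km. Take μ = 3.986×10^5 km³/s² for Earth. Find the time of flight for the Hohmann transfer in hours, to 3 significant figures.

The Hohmann ellipse has a_t = (r₁ + r₂)/2 = 38930 km.
By Kepler's third law the transfer-orbit period is T = 2π√(a_t³/μ), so t = T/2 = 38220 s.
Converting: 38220 s ÷ 3600 s/hour = 10.6 hours.

t = 10.6 hours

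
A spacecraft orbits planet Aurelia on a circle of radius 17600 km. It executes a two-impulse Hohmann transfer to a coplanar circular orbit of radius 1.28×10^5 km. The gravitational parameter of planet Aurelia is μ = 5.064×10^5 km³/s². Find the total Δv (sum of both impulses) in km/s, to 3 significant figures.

Semi-major axis of the transfer orbit: a_t = (17600 + 1.280×10^5)/2 = 72800 km.
At r₁ the circular-orbit speed is v₁ = √(μ/r₁) = 5.364 km/s.
On the transfer ellipse at r₁, vis-viva gives v_p = √[μ(2/r₁ − 1/a_t)] = 7.113 km/s.
First burn Δv₁ = |v_p − v₁| = 1.749 km/s.
At r₂, v₂ = √(μ/r₂) = 1.989 km/s.
Transfer-orbit speed at r₂: v_a = √[μ(2/r₂ − 1/a_t)] = 0.9780 km/s.
Second burn Δv₂ = |v₂ − v_a| = 1.011 km/s.
Δv = Δv₁ + Δv₂ = 1.749 + 1.011 = 2.760 km/s.

Δv = 2.76 km/s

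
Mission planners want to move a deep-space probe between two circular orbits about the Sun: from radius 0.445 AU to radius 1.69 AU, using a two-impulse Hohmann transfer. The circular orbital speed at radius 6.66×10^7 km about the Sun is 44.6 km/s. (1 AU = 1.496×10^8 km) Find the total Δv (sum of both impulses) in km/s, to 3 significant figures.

From the circular-orbit relation v² = μ/r at r = 6.66×10^7 km: μ = v²r = (44.6)² × 6.66×10^7 = 1.32478×10^11 km³/s².
In km: r₁ = 0.445 × 1.496×10^8 = 6.6572×10^7 km; r₂ = 1.69 × 1.496×10^8 = 2.52824×10^8 km.
Transfer-ellipse semi-major axis a_t = (r₁ + r₂)/2 = (6.6572×10^7 + 2.52824×10^8)/2 = 1.59698×10^8 km.
At r₁ the circular-orbit speed is v₁ = √(μ/r₁) = 44.61 km/s.
Transfer-orbit speed at r₁ (vis-viva equation): v_p = √[μ(2/r₁ − 1/a_t)] = 56.13 km/s.
First burn Δv₁ = |v_p − v₁| = 11.52 km/s.
At r₂, v₂ = √(μ/r₂) = 22.8909 km/s.
Transfer-orbit speed at r₂: v_a = √[μ(2/r₂ − 1/a_t)] = 14.7795 km/s.
Second burn Δv₂ = |v₂ − v_a| = 8.111 km/s.
Total Δv = Δv₁ + Δv₂ = 19.63 km/s.

Δv = 19.6 km/s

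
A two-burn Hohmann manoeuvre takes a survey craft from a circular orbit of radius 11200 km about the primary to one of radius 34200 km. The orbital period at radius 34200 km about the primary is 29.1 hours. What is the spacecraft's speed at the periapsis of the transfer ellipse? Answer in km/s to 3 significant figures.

From Kepler's third law T² = 4π²r³/μ at r = 34200 km, T = 29.1 hours = 29.1 × 3600 s = 1.0476×10^5 s: μ = 4π²r³/T² = 1.43895×10^5 km³/s².
The Hohmann ellipse has a_t = (r₁ + r₂)/2 = 22700 km.
The periapsis of the transfer ellipse is at r = 11200 km.
From the vis-viva equation, v = √[μ(2/r − 1/a_t)] = 4.400 km/s.

v = 4.40 km/s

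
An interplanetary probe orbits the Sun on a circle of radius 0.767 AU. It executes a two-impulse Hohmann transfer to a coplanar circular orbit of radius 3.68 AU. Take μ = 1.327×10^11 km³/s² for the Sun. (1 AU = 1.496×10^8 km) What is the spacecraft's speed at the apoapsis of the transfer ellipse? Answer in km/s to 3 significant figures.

In km: r₁ = 0.767 × 1.496×10^8 = 1.147432×10^8 km; r₂ = 3.68 × 1.496×10^8 = 5.50528×10^8 km.
Semi-major axis of the transfer orbit: a_t = (1.147432×10^8 + 5.50528×10^8)/2 = 3.326356×10^8 km.
The apoapsis of the transfer ellipse is at r = 5.50528×10^8 km.
Applying v² = μ(2/r − 1/a_t): v = 9.119 km/s.

v = 9.12 km/s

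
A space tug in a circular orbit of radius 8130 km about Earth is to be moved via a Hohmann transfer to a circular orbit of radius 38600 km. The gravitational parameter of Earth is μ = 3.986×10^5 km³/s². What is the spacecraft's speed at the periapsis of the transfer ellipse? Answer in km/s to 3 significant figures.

v = 9.00 km/s

The Hohmann ellipse has a_t = (r₁ + r₂)/2 = 23365 km.
The periapsis of the transfer ellipse is at r = 8130 km.
Vis-viva: v = √[μ(2/r − 1/a_t)] = √[3.986×10^5 × (2/8130 − 1/23365)] = 9.000 km/s.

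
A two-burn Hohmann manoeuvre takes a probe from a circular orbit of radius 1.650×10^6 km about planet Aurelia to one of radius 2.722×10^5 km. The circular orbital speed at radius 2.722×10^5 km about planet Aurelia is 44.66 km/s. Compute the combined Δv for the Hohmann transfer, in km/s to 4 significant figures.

From the circular-orbit relation v² = μ/r at r = 2.722×10^5 km: μ = v²r = (44.66)² × 2.722×10^5 = 5.42907×10^8 km³/s².
Semi-major axis of the transfer orbit: a_t = (1.650×10^6 + 2.722×10^5)/2 = 9.611×10^5 km.
Circular speed at r₁: v₁ = √(μ/r₁) = √(5.42907×10^8/1.650×10^6) = 18.1393 km/s.
Transfer-orbit speed at r₁ (vis-viva equation): v_a = √[μ(2/r₁ − 1/a_t)] = 9.65341 km/s.
First burn Δv₁ = |v_a − v₁| = 8.4859 km/s.
At r₂, v₂ = √(μ/r₂) = 44.660 km/s.
Transfer-orbit speed at r₂: v_p = √[μ(2/r₂ − 1/a_t)] = 58.516 km/s.
Second burn Δv₂ = |v₂ − v_p| = 13.856 km/s.
Δv = Δv₁ + Δv₂ = 8.4859 + 13.856 = 22.34 km/s.

Δv = 22.34 km/s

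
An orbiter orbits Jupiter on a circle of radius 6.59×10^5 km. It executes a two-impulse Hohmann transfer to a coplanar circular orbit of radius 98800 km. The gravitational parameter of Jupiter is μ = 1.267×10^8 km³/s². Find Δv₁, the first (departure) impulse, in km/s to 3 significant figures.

Δv₁ = 6.79 km/s

Transfer-ellipse semi-major axis a_t = (r₁ + r₂)/2 = (6.590×10^5 + 98800)/2 = 3.789×10^5 km.
On the circular orbit at r = 6.590×10^5 km, v_c = √(μ/r) = 13.8658 km/s.
Transfer-orbit speed at the same r (vis-viva, a = a_t): v_t = √[μ(2/r − 1/a_t)] = 7.08046 km/s.
Δv₁ = |v_t − v_c| = |7.08046 − 13.8658| = 6.785 km/s.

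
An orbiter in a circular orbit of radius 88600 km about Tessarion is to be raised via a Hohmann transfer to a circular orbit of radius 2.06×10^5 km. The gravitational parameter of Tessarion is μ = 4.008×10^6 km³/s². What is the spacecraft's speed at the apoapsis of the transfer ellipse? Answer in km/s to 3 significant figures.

Semi-major axis of the transfer orbit: a_t = (88600 + 2.060×10^5)/2 = 1.473×10^5 km.
The apoapsis of the transfer ellipse is at r = 2.060×10^5 km.
Vis-viva: v = √[μ(2/r − 1/a_t)] = √[4.008×10^6 × (2/2.060×10^5 − 1/1.473×10^5)] = 3.421 km/s.

v = 3.42 km/s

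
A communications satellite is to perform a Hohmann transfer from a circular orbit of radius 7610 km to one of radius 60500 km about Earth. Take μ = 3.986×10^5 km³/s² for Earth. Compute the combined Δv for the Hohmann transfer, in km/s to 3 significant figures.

Transfer-ellipse semi-major axis a_t = (r₁ + r₂)/2 = (7610 + 60500)/2 = 34055 km.
At r₁ the circular-orbit speed is v₁ = √(μ/r₁) = 7.237 km/s.
Transfer-orbit speed at r₁ (v² = μ(2/r − 1/a)): v_p = √[μ(2/r₁ − 1/a_t)] = 9.646 km/s.
First burn Δv₁ = |v_p − v₁| = 2.409 km/s.
At r₂, v₂ = √(μ/r₂) = 2.5668 km/s.
Transfer-orbit speed at r₂: v_a = √[μ(2/r₂ − 1/a_t)] = 1.2134 km/s.
Second burn Δv₂ = |v₂ − v_a| = 1.353 km/s.
Δv = Δv₁ + Δv₂ = 2.409 + 1.353 = 3.762 km/s.

Δv = 3.76 km/s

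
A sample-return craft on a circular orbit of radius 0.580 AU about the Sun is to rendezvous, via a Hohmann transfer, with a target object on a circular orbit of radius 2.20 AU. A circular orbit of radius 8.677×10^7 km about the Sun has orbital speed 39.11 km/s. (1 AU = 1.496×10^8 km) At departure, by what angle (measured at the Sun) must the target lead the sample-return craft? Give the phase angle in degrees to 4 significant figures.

From the circular-orbit relation v² = μ/r at r = 8.677×10^7 km: μ = v²r = (39.11)² × 8.677×10^7 = 1.32723×10^11 km³/s².
In km: r₁ = 0.580 × 1.496×10^8 = 8.6768×10^7 km; r₂ = 2.20 × 1.496×10^8 = 3.2912×10^8 km.
Semi-major axis of the transfer orbit: a_t = (8.6768×10^7 + 3.2912×10^8)/2 = 2.07944×10^8 km.
The half-period of the transfer ellipse is t = π√(a_t³/μ) = 2.58581×10^7 s.
The target's mean motion on its circular orbit is ω₂ = √(μ/r₂³) = 6.10156×10^-8 rad/s.
Angle swept by the target during transfer: ω₂·t = 1.5777 rad = 90.40°.
The sample-return craft traverses 180° on the transfer ellipse, so the target must lead by 180° − 90.40° = 89.60°.

φ = 89.60°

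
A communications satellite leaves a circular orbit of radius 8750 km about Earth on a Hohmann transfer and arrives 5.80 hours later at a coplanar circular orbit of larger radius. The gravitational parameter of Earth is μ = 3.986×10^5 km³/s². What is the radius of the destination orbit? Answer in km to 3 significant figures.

r₂ = 43300 km

Transfer time t = 5.80 hours = 20880 s, and t = π√(a_t³/μ).
So a_t = (μ t²/π²)^(1/3) = (3.986×10^5 × (20880)² / π²)^(1/3) = 26016 km.
Since a_t = (r₁ + r₂)/2, r₂ = 2a_t − r₁ = 2×26016 − 8750 = 43282 km.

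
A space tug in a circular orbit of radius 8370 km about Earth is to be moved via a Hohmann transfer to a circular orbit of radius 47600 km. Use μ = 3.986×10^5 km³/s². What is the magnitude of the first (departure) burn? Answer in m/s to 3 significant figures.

Δv₁ = 2100 m/s

Transfer-ellipse semi-major axis a_t = (r₁ + r₂)/2 = (8370 + 47600)/2 = 27985 km.
Circular speed at r = 8370 km: v_c = √(μ/r) = 6.901 km/s.
Vis-viva on the transfer ellipse at r = 8370 km gives v_t = √[μ(2/r − 1/a_t)] = 9.000 km/s.
Δv₁ = |v_t − v_c| = |9.000 − 6.901| = 2.099 km/s.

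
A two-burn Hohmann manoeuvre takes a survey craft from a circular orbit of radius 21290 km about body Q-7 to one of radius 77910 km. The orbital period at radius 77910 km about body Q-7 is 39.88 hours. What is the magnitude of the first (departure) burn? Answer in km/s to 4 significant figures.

From Kepler's third law T² = 4π²r³/μ at r = 77910 km, T = 39.88 hours = 39.88 × 3600 s = 1.43568×10^5 s: μ = 4π²r³/T² = 9.05783×10^5 km³/s².
Semi-major axis of the transfer orbit: a_t = (21290 + 77910)/2 = 49600 km.
Circular speed at r = 21290 km: v_c = √(μ/r) = 6.523 km/s.
Vis-viva on the transfer ellipse at r = 21290 km gives v_t = √[μ(2/r − 1/a_t)] = 8.175 km/s.
Δv₁ = |v_t − v_c| = |8.175 − 6.523| = 1.652 km/s.

Δv₁ = 1.652 km/s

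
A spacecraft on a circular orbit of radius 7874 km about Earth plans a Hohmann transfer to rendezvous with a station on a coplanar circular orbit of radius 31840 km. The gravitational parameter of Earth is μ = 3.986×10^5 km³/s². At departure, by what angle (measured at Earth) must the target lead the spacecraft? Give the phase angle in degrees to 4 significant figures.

φ = 91.35°

The Hohmann ellipse has a_t = (r₁ + r₂)/2 = 19857 km.
The half-period of the transfer ellipse is t = π√(a_t³/μ) = 13923.60 s.
Target angular speed ω₂ = √(μ/r₂³) = 1.111243×10^-4 rad/s.
Angle swept by the target during transfer: ω₂·t = 1.5473 rad = 88.65°.
Arrival is 180° from departure on the ellipse, so φ = 180° − 88.65° = 91.35°.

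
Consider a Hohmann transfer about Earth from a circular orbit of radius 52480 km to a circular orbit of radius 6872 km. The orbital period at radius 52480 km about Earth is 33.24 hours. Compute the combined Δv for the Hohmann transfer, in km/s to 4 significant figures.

Δv = 3.941 km/s

From Kepler's third law T² = 4π²r³/μ at r = 52480 km, T = 33.24 hours = 33.24 × 3600 s = 1.19664×10^5 s: μ = 4π²r³/T² = 3.98487×10^5 km³/s².
The Hohmann ellipse has a_t = (r₁ + r₂)/2 = 29676 km.
Circular speed at r₁: v₁ = √(μ/r₁) = √(3.98487×10^5/52480) = 2.75556 km/s.
Transfer-orbit speed at r₁ (vis-viva equation): v_a = √[μ(2/r₁ − 1/a_t)] = 1.32602 km/s.
First burn Δv₁ = |v_a − v₁| = 1.4295 km/s.
Circular speed at r₂: v₂ = √(μ/r₂) = 7.61492 km/s.
Transfer-orbit speed at r₂: v_p = √[μ(2/r₂ − 1/a_t)] = 10.1265 km/s.
Second burn Δv₂ = |v₂ − v_p| = 2.5116 km/s.
Δv = Δv₁ + Δv₂ = 1.4295 + 2.5116 = 3.941 km/s.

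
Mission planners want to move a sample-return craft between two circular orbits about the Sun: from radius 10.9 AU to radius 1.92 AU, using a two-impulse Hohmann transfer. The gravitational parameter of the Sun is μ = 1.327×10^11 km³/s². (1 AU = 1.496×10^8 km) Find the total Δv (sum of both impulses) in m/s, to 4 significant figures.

Δv = 10620 m/s

In km: r₁ = 10.9 × 1.496×10^8 = 1.63064×10^9 km; r₂ = 1.92 × 1.496×10^8 = 2.87232×10^8 km.
The Hohmann ellipse has a_t = (r₁ + r₂)/2 = 9.58936×10^8 km.
Circular speed at r₁: v₁ = √(μ/r₁) = √(1.327×10^11/1.63064×10^9) = 9.021 km/s.
Transfer-orbit speed at r₁ (vis-viva): v_a = √[μ(2/r₁ − 1/a_t)] = 4.937 km/s.
First burn Δv₁ = |v_a − v₁| = 4.084 km/s.
At r₂, v₂ = √(μ/r₂) = 21.494 km/s.
Transfer-orbit speed at r₂: v_p = √[μ(2/r₂ − 1/a_t)] = 28.029 km/s.
Second burn Δv₂ = |v₂ − v_p| = 6.535 km/s.
Δv = Δv₁ + Δv₂ = 4.084 + 6.535 = 10.62 km/s.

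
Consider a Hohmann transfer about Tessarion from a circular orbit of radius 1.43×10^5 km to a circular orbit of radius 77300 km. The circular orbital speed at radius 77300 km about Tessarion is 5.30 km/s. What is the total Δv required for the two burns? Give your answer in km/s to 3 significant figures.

From the circular-orbit relation v² = μ/r at r = 77300 km: μ = v²r = (5.30)² × 77300 = 2.17136×10^6 km³/s².
Transfer-ellipse semi-major axis a_t = (r₁ + r₂)/2 = (1.430×10^5 + 77300)/2 = 1.1015×10^5 km.
At r₁ the circular-orbit speed is v₁ = √(μ/r₁) = 3.8967 km/s.
On the transfer ellipse at r₁, vis-viva gives v_a = √[μ(2/r₁ − 1/a_t)] = 3.2643 km/s.
First burn Δv₁ = |v_a − v₁| = 0.6324 km/s.
At r₂, v₂ = √(μ/r₂) = 5.3000 km/s.
Transfer-orbit speed at r₂: v_p = √[μ(2/r₂ − 1/a_t)] = 6.0388 km/s.
Second burn Δv₂ = |v₂ − v_p| = 0.7388 km/s.
Total Δv = Δv₁ + Δv₂ = 1.371 km/s.

Δv = 1.37 km/s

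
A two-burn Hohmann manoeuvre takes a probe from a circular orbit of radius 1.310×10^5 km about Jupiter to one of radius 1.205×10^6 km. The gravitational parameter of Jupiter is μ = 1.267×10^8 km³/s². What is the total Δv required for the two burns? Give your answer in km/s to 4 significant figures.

Δv = 16.38 km/s

The Hohmann ellipse has a_t = (r₁ + r₂)/2 = 6.680×10^5 km.
Circular speed at r₁: v₁ = √(μ/r₁) = √(1.267×10^8/1.310×10^5) = 31.10 km/s.
Transfer-orbit speed at r₁ (vis-viva equation): v_p = √[μ(2/r₁ − 1/a_t)] = 41.77 km/s.
First burn Δv₁ = |v_p − v₁| = 10.67 km/s.
Circular speed at r₂: v₂ = √(μ/r₂) = 10.254 km/s.
Transfer-orbit speed at r₂: v_a = √[μ(2/r₂ − 1/a_t)] = 4.5409 km/s.
Second burn Δv₂ = |v₂ − v_a| = 5.713 km/s.
Δv = Δv₁ + Δv₂ = 10.67 + 5.713 = 16.38 km/s.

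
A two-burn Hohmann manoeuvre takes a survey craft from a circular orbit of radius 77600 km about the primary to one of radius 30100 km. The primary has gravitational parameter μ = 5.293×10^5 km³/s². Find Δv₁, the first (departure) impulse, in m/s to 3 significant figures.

Δv₁ = 659 m/s

Semi-major axis of the transfer orbit: a_t = (77600 + 30100)/2 = 53850 km.
Circular speed at r = 77600 km: v_c = √(μ/r) = 2.6117 km/s.
Vis-viva on the transfer ellipse at r = 77600 km gives v_t = √[μ(2/r − 1/a_t)] = 1.9526 km/s.
Δv₁ = |v_t − v_c| = |1.9526 − 2.6117| = 0.6591 km/s.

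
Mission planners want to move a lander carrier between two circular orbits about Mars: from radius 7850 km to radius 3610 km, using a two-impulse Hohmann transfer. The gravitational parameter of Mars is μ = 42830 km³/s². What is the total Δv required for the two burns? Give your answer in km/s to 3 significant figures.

Δv = 1.07 km/s

Semi-major axis of the transfer orbit: a_t = (7850 + 3610)/2 = 5730 km.
At r₁ the circular-orbit speed is v₁ = √(μ/r₁) = 2.3358 km/s.
Transfer-orbit speed at r₁ (vis-viva): v_a = √[μ(2/r₁ − 1/a_t)] = 1.8540 km/s.
First burn Δv₁ = |v_a − v₁| = 0.4818 km/s.
At r₂, v₂ = √(μ/r₂) = 3.444454 km/s.
Transfer-orbit speed at r₂: v_p = √[μ(2/r₂ − 1/a_t)] = 4.031605 km/s.
Second burn Δv₂ = |v₂ − v_p| = 0.5872 km/s.
Total Δv = Δv₁ + Δv₂ = 1.069 km/s.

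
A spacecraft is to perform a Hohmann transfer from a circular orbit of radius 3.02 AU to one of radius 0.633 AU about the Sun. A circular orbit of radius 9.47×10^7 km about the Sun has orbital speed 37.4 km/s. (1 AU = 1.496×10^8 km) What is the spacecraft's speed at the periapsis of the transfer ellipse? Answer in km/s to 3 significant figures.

From the circular-orbit relation v² = μ/r at r = 9.47×10^7 km: μ = v²r = (37.4)² × 9.47×10^7 = 1.32463×10^11 km³/s².
In km: r₁ = 3.02 × 1.496×10^8 = 4.51792×10^8 km; r₂ = 0.633 × 1.496×10^8 = 9.46968×10^7 km.
Transfer-ellipse semi-major axis a_t = (r₁ + r₂)/2 = (4.51792×10^8 + 9.46968×10^7)/2 = 2.732444×10^8 km.
At periapsis, r = 9.46968×10^7 km.
Vis-viva: v = √[μ(2/r − 1/a_t)] = √[1.32463×10^11 × (2/9.46968×10^7 − 1/2.732444×10^8)] = 48.09 km/s.

v = 48.1 km/s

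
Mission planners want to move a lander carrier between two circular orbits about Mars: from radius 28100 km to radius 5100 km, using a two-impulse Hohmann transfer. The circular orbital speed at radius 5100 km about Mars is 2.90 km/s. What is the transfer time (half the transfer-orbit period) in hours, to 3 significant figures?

From the circular-orbit relation v² = μ/r at r = 5100 km: μ = v²r = (2.90)² × 5100 = 42891.0 km³/s².
The Hohmann ellipse has a_t = (r₁ + r₂)/2 = 16600 km.
By Kepler's third law the transfer-orbit period is T = 2π√(a_t³/μ), so t = T/2 = 32440 s.
Converting: 32440 s ÷ 3600 s/hour = 9.01 hours.

t = 9.01 hours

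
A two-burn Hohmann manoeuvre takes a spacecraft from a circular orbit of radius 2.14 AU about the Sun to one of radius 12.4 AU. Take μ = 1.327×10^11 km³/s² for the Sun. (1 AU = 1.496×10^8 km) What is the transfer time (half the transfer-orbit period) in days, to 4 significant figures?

In km: r₁ = 2.14 × 1.496×10^8 = 3.20144×10^8 km; r₂ = 12.4 × 1.496×10^8 = 1.85504×10^9 km.
Transfer-ellipse semi-major axis a_t = (r₁ + r₂)/2 = (3.20144×10^8 + 1.85504×10^9)/2 = 1.087592×10^9 km.
Transfer time t = π√(a_t³/μ) = π√((1.087592×10^9)³ / 1.327×10^11) = 3.093×10^8 s.
Converting: 3.093×10^8 s ÷ 86400 s/day = 3580 days.

t = 3580 days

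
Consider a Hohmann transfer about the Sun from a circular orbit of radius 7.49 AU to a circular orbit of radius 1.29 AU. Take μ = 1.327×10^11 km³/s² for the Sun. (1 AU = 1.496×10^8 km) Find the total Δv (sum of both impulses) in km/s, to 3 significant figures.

In km: r₁ = 7.49 × 1.496×10^8 = 1.120504×10^9 km; r₂ = 1.29 × 1.496×10^8 = 1.92984×10^8 km.
Semi-major axis of the transfer orbit: a_t = (1.120504×10^9 + 1.92984×10^8)/2 = 6.56744×10^8 km.
At r₁ the circular-orbit speed is v₁ = √(μ/r₁) = 10.8825 km/s.
On the transfer ellipse at r₁, vis-viva equation gives v_a = √[μ(2/r₁ − 1/a_t)] = 5.89918 km/s.
First burn Δv₁ = |v_a − v₁| = 4.983 km/s.
Circular speed at r₂: v₂ = √(μ/r₂) = 26.223 km/s.
Transfer-orbit speed at r₂: v_p = √[μ(2/r₂ − 1/a_t)] = 34.252 km/s.
Second burn Δv₂ = |v₂ − v_p| = 8.029 km/s.
Δv = Δv₁ + Δv₂ = 4.983 + 8.029 = 13.01 km/s.

Δv = 13.0 km/s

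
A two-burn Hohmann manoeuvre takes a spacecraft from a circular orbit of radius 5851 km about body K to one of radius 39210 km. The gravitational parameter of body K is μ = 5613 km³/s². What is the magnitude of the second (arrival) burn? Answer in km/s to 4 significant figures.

Δv₂ = 0.1855 km/s

Semi-major axis of the transfer orbit: a_t = (5851 + 39210)/2 = 22530.5 km.
Circular speed at r = 39210 km: v_c = √(μ/r) = 0.37835 km/s.
Vis-viva on the transfer ellipse at r = 39210 km gives v_t = √[μ(2/r − 1/a_t)] = 0.19281 km/s.
Δv₂ = |v_t − v_c| = |0.19281 − 0.37835| = 0.1855 km/s.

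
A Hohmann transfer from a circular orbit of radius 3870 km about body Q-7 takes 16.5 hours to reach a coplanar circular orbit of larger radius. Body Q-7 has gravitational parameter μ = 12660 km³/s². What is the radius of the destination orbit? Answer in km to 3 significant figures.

r₂ = 29200 km

Transfer time t = 16.5 hours = 59400 s, and t = π√(a_t³/μ).
So a_t = (μ t²/π²)^(1/3) = (12660 × (59400)² / π²)^(1/3) = 16541 km.
Since a_t = (r₁ + r₂)/2, r₂ = 2a_t − r₁ = 2×16541 − 3870 = 29212 km.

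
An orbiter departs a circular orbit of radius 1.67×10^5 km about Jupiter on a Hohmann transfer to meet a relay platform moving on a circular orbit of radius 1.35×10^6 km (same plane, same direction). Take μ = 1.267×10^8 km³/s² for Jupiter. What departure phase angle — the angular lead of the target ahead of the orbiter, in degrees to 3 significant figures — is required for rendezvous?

φ = 104°

Transfer-ellipse semi-major axis a_t = (r₁ + r₂)/2 = (1.670×10^5 + 1.350×10^6)/2 = 7.585×10^5 km.
The half-period of the transfer ellipse is t = π√(a_t³/μ) = 1.8437×10^5 s.
The target's mean motion on its circular orbit is ω₂ = √(μ/r₂³) = 7.1761×10^-6 rad/s.
Angle swept by the target during transfer: ω₂·t = 1.3231 rad = 75.81°.
The orbiter traverses 180° on the transfer ellipse, so the target must lead by 180° − 75.81° = 104°.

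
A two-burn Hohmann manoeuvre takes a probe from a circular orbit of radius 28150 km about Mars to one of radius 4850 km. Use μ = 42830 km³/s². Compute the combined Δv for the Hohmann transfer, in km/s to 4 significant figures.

Δv = 1.475 km/s

Transfer-ellipse semi-major axis a_t = (r₁ + r₂)/2 = (28150 + 4850)/2 = 16500 km.
At r₁ the circular-orbit speed is v₁ = √(μ/r₁) = 1.23349 km/s.
On the transfer ellipse at r₁, vis-viva gives v_a = √[μ(2/r₁ − 1/a_t)] = 0.668750 km/s.
First burn Δv₁ = |v_a − v₁| = 0.56474 km/s.
At r₂, v₂ = √(μ/r₂) = 2.97169 km/s.
Transfer-orbit speed at r₂: v_p = √[μ(2/r₂ − 1/a_t)] = 3.88151 km/s.
Second burn Δv₂ = |v₂ − v_p| = 0.90982 km/s.
Total Δv = Δv₁ + Δv₂ = 1.475 km/s.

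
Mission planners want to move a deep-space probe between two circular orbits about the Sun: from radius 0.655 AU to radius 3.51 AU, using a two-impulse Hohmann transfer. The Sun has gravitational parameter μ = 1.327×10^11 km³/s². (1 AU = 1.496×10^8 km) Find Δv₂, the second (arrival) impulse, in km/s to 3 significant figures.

In km: r₁ = 0.655 × 1.496×10^8 = 9.7988×10^7 km; r₂ = 3.51 × 1.496×10^8 = 5.25096×10^8 km.
Semi-major axis of the transfer orbit: a_t = (9.7988×10^7 + 5.25096×10^8)/2 = 3.11542×10^8 km.
Circular speed at r = 5.25096×10^8 km: v_c = √(μ/r) = 15.8970 km/s.
Vis-viva on the transfer ellipse at r = 5.25096×10^8 km gives v_t = √[μ(2/r − 1/a_t)] = 8.91547 km/s.
Δv₂ = |v_t − v_c| = |8.91547 − 15.8970| = 6.982 km/s.

Δv₂ = 6.98 km/s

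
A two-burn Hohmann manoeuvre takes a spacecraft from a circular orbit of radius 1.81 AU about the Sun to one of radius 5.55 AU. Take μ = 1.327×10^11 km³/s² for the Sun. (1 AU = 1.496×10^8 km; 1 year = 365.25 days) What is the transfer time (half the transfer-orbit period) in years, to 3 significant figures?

In km: r₁ = 1.81 × 1.496×10^8 = 2.70776×10^8 km; r₂ = 5.55 × 1.496×10^8 = 8.3028×10^8 km.
Semi-major axis of the transfer orbit: a_t = (2.70776×10^8 + 8.3028×10^8)/2 = 5.50528×10^8 km.
Half the transfer-orbit period gives t = π√(a_t³/μ) = 1.114×10^8 s.
Converting: 1.114×10^8 s ÷ 3.15576×10^7 s/year (365.25 × 86400) = 3.53 years.

t = 3.53 years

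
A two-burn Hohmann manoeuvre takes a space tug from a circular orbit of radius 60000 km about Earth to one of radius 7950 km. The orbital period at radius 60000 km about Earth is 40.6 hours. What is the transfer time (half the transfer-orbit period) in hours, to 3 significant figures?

t = 8.65 hours

From Kepler's third law T² = 4π²r³/μ at r = 60000 km, T = 40.6 hours = 40.6 × 3600 s = 1.4616×10^5 s: μ = 4π²r³/T² = 3.99169×10^5 km³/s².
Semi-major axis of the transfer orbit: a_t = (60000 + 7950)/2 = 33975 km.
Half the transfer-orbit period gives t = π√(a_t³/μ) = 31140 s.
Converting: 31140 s ÷ 3600 s/hour = 8.65 hours.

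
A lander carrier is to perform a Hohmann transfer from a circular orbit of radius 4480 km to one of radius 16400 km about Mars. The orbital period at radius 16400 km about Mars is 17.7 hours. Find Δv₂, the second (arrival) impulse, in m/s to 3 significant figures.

Δv₂ = 558 m/s

From Kepler's third law T² = 4π²r³/μ at r = 16400 km, T = 17.7 hours = 17.7 × 3600 s = 63720 s: μ = 4π²r³/T² = 42888.4 km³/s².
Semi-major axis of the transfer orbit: a_t = (4480 + 16400)/2 = 10440 km.
On the circular orbit at r = 16400 km, v_c = √(μ/r) = 1.6171 km/s.
Transfer-orbit speed at the same r (vis-viva, a = a_t): v_t = √[μ(2/r − 1/a_t)] = 1.0593 km/s.
Δv₂ = |v_t − v_c| = |1.0593 − 1.6171| = 0.5578 km/s.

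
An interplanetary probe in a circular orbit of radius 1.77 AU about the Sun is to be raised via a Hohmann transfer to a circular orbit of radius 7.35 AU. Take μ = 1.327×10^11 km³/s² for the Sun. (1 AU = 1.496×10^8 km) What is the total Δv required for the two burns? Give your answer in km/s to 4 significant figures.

In km: r₁ = 1.77 × 1.496×10^8 = 2.64792×10^8 km; r₂ = 7.35 × 1.496×10^8 = 1.09956×10^9 km.
Transfer-ellipse semi-major axis a_t = (r₁ + r₂)/2 = (2.64792×10^8 + 1.09956×10^9)/2 = 6.82176×10^8 km.
At r₁ the circular-orbit speed is v₁ = √(μ/r₁) = 22.386 km/s.
On the transfer ellipse at r₁, vis-viva equation gives v_p = √[μ(2/r₁ − 1/a_t)] = 28.421 km/s.
First burn Δv₁ = |v_p − v₁| = 6.035 km/s.
Circular speed at r₂: v₂ = √(μ/r₂) = 10.9857 km/s.
Transfer-orbit speed at r₂: v_a = √[μ(2/r₂ − 1/a_t)] = 6.84432 km/s.
Second burn Δv₂ = |v₂ − v_a| = 4.141 km/s.
Δv = Δv₁ + Δv₂ = 6.035 + 4.141 = 10.18 km/s.

Δv = 10.18 km/s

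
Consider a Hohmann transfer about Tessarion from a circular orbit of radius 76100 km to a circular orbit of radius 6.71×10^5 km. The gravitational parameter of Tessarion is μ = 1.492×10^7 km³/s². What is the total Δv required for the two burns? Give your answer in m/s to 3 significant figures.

Δv = 7350 m/s

The Hohmann ellipse has a_t = (r₁ + r₂)/2 = 3.7355×10^5 km.
Circular speed at r₁: v₁ = √(μ/r₁) = √(1.492×10^7/76100) = 14.002 km/s.
On the transfer ellipse at r₁, v² = μ(2/r − 1/a) gives v_p = √[μ(2/r₁ − 1/a_t)] = 18.766 km/s.
First burn Δv₁ = |v_p − v₁| = 4.764 km/s.
Circular speed at r₂: v₂ = √(μ/r₂) = 4.715 km/s.
Transfer-orbit speed at r₂: v_a = √[μ(2/r₂ − 1/a_t)] = 2.128 km/s.
Second burn Δv₂ = |v₂ − v_a| = 2.587 km/s.
Δv = Δv₁ + Δv₂ = 4.764 + 2.587 = 7.351 km/s.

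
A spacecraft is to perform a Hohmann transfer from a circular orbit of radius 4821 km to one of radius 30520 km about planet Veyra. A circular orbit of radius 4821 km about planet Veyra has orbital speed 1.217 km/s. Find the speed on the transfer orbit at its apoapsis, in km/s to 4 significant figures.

From the circular-orbit relation v² = μ/r at r = 4821 km: μ = v²r = (1.217)² × 4821 = 7140.33 km³/s².
The Hohmann ellipse has a_t = (r₁ + r₂)/2 = 17670.5 km.
At apoapsis, r = 30520 km.
From the vis-viva equation, v = √[μ(2/r − 1/a_t)] = 0.2526 km/s.

v = 0.2526 km/s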